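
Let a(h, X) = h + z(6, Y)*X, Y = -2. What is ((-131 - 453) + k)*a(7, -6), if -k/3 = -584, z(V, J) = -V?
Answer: 50224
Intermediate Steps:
k = 1752 (k = -3*(-584) = 1752)
a(h, X) = h - 6*X (a(h, X) = h + (-1*6)*X = h - 6*X)
((-131 - 453) + k)*a(7, -6) = ((-131 - 453) + 1752)*(7 - 6*(-6)) = (-584 + 1752)*(7 + 36) = 1168*43 = 50224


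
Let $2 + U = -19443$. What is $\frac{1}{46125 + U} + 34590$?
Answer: $\frac{922861201}{26680} \approx 34590.0$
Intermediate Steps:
$U = -19445$ ($U = -2 - 19443 = -19445$)
$\frac{1}{46125 + U} + 34590 = \frac{1}{46125 - 19445} + 34590 = \frac{1}{26680} + 34590 = \frac{922861201}{26680}$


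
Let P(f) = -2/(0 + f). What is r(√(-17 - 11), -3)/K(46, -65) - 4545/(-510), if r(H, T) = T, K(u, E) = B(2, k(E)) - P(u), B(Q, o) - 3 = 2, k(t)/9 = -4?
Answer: 16401/1972 ≈ 8.3169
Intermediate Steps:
k(t) = -36 (k(t) = 9*(-4) = -36)
B(Q, o) = 5 (B(Q, o) = 3 + 2 = 5)
P(f) = -2/f
K(u, E) = 5 + 2/u (K(u, E) = 5 - (-2)/u = 5 + 2/u)
r(√(-17 - 11), -3)/K(46, -65) - 4545/(-510) = -3/(5 + 2/46) - 4545/(-510) = -3/(5 + 2*(1/46)) - 4545*(-1/510) = -3/(5 + 1/23) + 303/34 = -3/116/23 + 303/34 = -3*23/116 + 303/34 = -69/116 + 303/34 = 16401/1972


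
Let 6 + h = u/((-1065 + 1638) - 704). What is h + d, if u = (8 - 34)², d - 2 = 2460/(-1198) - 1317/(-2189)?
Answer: -1822823097/171768641 ≈ -10.612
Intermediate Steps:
d = 718835/1311211 (d = 2 + (2460/(-1198) - 1317/(-2189)) = 2 + (2460*(-1/1198) - 1317*(-1/2189)) = 2 + (-1230/599 + 1317/2189) = 2 - 1903587/1311211 = 718835/1311211 ≈ 0.54822)
u = 676 (u = (-26)² = 676)
h = -1462/131 (h = -6 + 676/((-1065 + 1638) - 704) = -6 + 676/(573 - 704) = -6 + 676/(-131) = -6 + 676*(-1/131) = -6 - 676/131 = -1462/131 ≈ -11.160)
h + d = -1462/131 + 718835/1311211 = -1822823097/171768641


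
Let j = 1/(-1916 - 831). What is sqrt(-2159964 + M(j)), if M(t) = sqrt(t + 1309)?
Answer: sqrt(-16299107783676 + 2747*sqrt(9877723034))/2747 ≈ 1469.7*I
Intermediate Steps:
j = -1/2747 (j = 1/(-2747) = -1/2747 ≈ -0.00036403)
M(t) = sqrt(1309 + t)
sqrt(-2159964 + M(j)) = sqrt(-2159964 + sqrt(1309 - 1/2747)) = sqrt(-2159964 + sqrt(3595822/2747)) = sqrt(-2159964 + sqrt(9877723034)/2747)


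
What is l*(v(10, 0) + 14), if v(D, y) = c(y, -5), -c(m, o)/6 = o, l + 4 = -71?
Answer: -3300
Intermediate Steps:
l = -75 (l = -4 - 71 = -75)
c(m, o) = -6*o
v(D, y) = 30 (v(D, y) = -6*(-5) = 30)
l*(v(10, 0) + 14) = -75*(30 + 14) = -75*44 = -3300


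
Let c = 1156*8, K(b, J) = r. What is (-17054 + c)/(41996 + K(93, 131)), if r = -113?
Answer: -2602/13961 ≈ -0.18638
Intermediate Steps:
K(b, J) = -113
c = 9248
(-17054 + c)/(41996 + K(93, 131)) = (-17054 + 9248)/(41996 - 113) = -7806/41883 = -7806*1/41883 = -2602/13961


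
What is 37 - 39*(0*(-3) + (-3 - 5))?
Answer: 349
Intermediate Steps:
37 - 39*(0*(-3) + (-3 - 5)) = 37 - 39*(0 - 8) = 37 - 39*(-8) = 37 + 312 = 349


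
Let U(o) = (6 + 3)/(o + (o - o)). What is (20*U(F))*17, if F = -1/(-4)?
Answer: 12240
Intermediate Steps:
F = 1/4 (F = -1*(-1/4) = 1/4 ≈ 0.25000)
U(o) = 9/o (U(o) = 9/(o + 0) = 9/o)
(20*U(F))*17 = (20*(9/(1/4)))*17 = (20*(9*4))*17 = (20*36)*17 = 720*17 = 12240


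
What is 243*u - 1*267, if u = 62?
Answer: 14799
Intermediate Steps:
243*u - 1*267 = 243*62 - 1*267 = 15066 - 267 = 14799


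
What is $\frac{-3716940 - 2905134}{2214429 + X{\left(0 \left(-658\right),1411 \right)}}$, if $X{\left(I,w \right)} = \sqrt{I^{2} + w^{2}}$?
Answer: $- \frac{3311037}{1107920} \approx -2.9885$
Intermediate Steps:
$\frac{-3716940 - 2905134}{2214429 + X{\left(0 \left(-658\right),1411 \right)}} = \frac{-3716940 - 2905134}{2214429 + \sqrt{\left(0 \left(-658\right)\right)^{2} + 1411^{2}}} = - \frac{6622074}{2214429 + \sqrt{0^{2} + 1990921}} = - \frac{6622074}{2214429 + \sqrt{0 + 1990921}} = - \frac{6622074}{2214429 + \sqrt{1990921}} = - \frac{6622074}{2214429 + 1411} = - \frac{6622074}{2215840} = \left(-6622074\right) \frac{1}{2215840} = - \frac{3311037}{1107920}$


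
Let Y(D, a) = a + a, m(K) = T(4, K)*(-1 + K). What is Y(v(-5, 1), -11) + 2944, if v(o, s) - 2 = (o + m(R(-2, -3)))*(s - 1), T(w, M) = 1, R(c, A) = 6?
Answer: 2922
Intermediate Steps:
m(K) = -1 + K (m(K) = 1*(-1 + K) = -1 + K)
v(o, s) = 2 + (-1 + s)*(5 + o) (v(o, s) = 2 + (o + (-1 + 6))*(s - 1) = 2 + (o + 5)*(-1 + s) = 2 + (5 + o)*(-1 + s) = 2 + (-1 + s)*(5 + o))
Y(D, a) = 2*a
Y(v(-5, 1), -11) + 2944 = 2*(-11) + 2944 = -22 + 2944 = 2922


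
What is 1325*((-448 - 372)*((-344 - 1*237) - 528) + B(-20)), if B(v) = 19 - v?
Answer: 1204980175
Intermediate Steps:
1325*((-448 - 372)*((-344 - 1*237) - 528) + B(-20)) = 1325*((-448 - 372)*((-344 - 1*237) - 528) + (19 - 1*(-20))) = 1325*(-820*((-344 - 237) - 528) + (19 + 20)) = 1325*(-820*(-581 - 528) + 39) = 1325*(-820*(-1109) + 39) = 1325*(909380 + 39) = 1325*909419 = 1204980175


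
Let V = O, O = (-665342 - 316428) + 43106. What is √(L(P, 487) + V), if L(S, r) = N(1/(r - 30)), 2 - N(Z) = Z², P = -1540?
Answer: I*√196038620039/457 ≈ 968.85*I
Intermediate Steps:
N(Z) = 2 - Z²
L(S, r) = 2 - 1/(-30 + r)² (L(S, r) = 2 - (1/(r - 30))² = 2 - (1/(-30 + r))² = 2 - 1/(-30 + r)²)
O = -938664 (O = -981770 + 43106 = -938664)
V = -938664
√(L(P, 487) + V) = √((2 - 1/(-30 + 487)²) - 938664) = √((2 - 1/457²) - 938664) = √((2 - 1*1/208849) - 938664) = √((2 - 1/208849) - 938664) = √(417697/208849 - 938664) = √(-196038620039/208849) = I*√196038620039/457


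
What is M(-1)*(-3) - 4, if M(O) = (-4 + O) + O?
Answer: 14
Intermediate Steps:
M(O) = -4 + 2*O
M(-1)*(-3) - 4 = (-4 + 2*(-1))*(-3) - 4 = (-4 - 2)*(-3) - 4 = -6*(-3) - 4 = 18 - 4 = 14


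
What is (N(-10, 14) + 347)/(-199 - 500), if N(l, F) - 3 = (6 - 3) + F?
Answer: -367/699 ≈ -0.52504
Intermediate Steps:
N(l, F) = 6 + F (N(l, F) = 3 + ((6 - 3) + F) = 3 + (3 + F) = 6 + F)
(N(-10, 14) + 347)/(-199 - 500) = ((6 + 14) + 347)/(-199 - 500) = (20 + 347)/(-699) = 367*(-1/699) = -367/699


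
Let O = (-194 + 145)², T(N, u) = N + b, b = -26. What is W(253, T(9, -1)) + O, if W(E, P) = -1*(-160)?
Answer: 2561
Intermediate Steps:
T(N, u) = -26 + N (T(N, u) = N - 26 = -26 + N)
W(E, P) = 160
O = 2401 (O = (-49)² = 2401)
W(253, T(9, -1)) + O = 160 + 2401 = 2561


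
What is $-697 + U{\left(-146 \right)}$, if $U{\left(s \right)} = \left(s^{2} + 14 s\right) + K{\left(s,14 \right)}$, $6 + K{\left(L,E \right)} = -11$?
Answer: $18558$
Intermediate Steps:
$K{\left(L,E \right)} = -17$ ($K{\left(L,E \right)} = -6 - 11 = -17$)
$U{\left(s \right)} = -17 + s^{2} + 14 s$ ($U{\left(s \right)} = \left(s^{2} + 14 s\right) - 17 = -17 + s^{2} + 14 s$)
$-697 + U{\left(-146 \right)} = -697 + \left(-17 + \left(-146\right)^{2} + 14 \left(-146\right)\right) = -697 - -19255 = -697 + 19255 = 18558$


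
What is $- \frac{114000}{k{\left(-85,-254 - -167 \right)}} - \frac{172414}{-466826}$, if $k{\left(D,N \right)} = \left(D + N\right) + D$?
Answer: $\frac{26631237199}{59987141} \approx 443.95$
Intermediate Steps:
$k{\left(D,N \right)} = N + 2 D$
$- \frac{114000}{k{\left(-85,-254 - -167 \right)}} - \frac{172414}{-466826} = - \frac{114000}{\left(-254 - -167\right) + 2 \left(-85\right)} - \frac{172414}{-466826} = - \frac{114000}{\left(-254 + 167\right) - 170} - - \frac{86207}{233413} = - \frac{114000}{-87 - 170} + \frac{86207}{233413} = - \frac{114000}{-257} + \frac{86207}{233413} = \left(-114000\right) \left(- \frac{1}{257}\right) + \frac{86207}{233413} = \frac{114000}{257} + \frac{86207}{233413} = \frac{26631237199}{59987141}$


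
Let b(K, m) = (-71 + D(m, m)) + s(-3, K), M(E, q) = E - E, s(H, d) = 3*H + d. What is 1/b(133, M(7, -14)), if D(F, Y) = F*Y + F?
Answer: 1/53 ≈ 0.018868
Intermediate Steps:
s(H, d) = d + 3*H
D(F, Y) = F + F*Y
M(E, q) = 0
b(K, m) = -80 + K + m*(1 + m) (b(K, m) = (-71 + m*(1 + m)) + (K + 3*(-3)) = (-71 + m*(1 + m)) + (K - 9) = (-71 + m*(1 + m)) + (-9 + K) = -80 + K + m*(1 + m))
1/b(133, M(7, -14)) = 1/(-80 + 133 + 0*(1 + 0)) = 1/(-80 + 133 + 0*1) = 1/(-80 + 133 + 0) = 1/53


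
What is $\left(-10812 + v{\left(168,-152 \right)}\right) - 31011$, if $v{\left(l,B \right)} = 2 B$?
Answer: $-42127$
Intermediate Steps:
$\left(-10812 + v{\left(168,-152 \right)}\right) - 31011 = \left(-10812 + 2 \left(-152\right)\right) - 31011 = \left(-10812 - 304\right) - 31011 = -11116 - 31011 = -42127$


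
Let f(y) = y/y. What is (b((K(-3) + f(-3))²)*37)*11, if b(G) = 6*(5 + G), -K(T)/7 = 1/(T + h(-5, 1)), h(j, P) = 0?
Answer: 118030/3 ≈ 39343.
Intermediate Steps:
K(T) = -7/T (K(T) = -7/(T + 0) = -7/T)
f(y) = 1
b(G) = 30 + 6*G
(b((K(-3) + f(-3))²)*37)*11 = ((30 + 6*(-7/(-3) + 1)²)*37)*11 = ((30 + 6*(-7*(-⅓) + 1)²)*37)*11 = ((30 + 6*(7/3 + 1)²)*37)*11 = ((30 + 6*(10/3)²)*37)*11 = ((30 + 6*(100/9))*37)*11 = ((30 + 200/3)*37)*11 = ((290/3)*37)*11 = (10730/3)*11 = 118030/3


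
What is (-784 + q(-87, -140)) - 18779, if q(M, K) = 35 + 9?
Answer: -19519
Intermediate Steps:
q(M, K) = 44
(-784 + q(-87, -140)) - 18779 = (-784 + 44) - 18779 = -740 - 18779 = -19519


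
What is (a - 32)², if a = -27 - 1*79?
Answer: 19044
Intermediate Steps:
a = -106 (a = -27 - 79 = -106)
(a - 32)² = (-106 - 32)² = (-138)² = 19044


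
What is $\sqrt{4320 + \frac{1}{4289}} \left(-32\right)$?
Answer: $- \frac{32 \sqrt{79468655009}}{4289} \approx -2103.3$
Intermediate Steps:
$\sqrt{4320 + \frac{1}{4289}} \left(-32\right) = \sqrt{\frac{18528481}{4289}} \left(-32\right) = \frac{\sqrt{79468655009}}{4289} \left(-32\right) = - \frac{32 \sqrt{79468655009}}{4289}$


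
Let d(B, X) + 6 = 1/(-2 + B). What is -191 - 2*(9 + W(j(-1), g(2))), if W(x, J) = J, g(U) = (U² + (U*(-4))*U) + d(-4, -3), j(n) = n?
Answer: -518/3 ≈ -172.67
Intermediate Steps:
d(B, X) = -6 + 1/(-2 + B)
g(U) = -37/6 - 3*U² (g(U) = (U² + (U*(-4))*U) + (13 - 6*(-4))/(-2 - 4) = (U² + (-4*U)*U) + (13 + 24)/(-6) = (U² - 4*U²) - ⅙*37 = -3*U² - 37/6 = -37/6 - 3*U²)
-191 - 2*(9 + W(j(-1), g(2))) = -191 - 2*(9 + (-37/6 - 3*2²)) = -191 - 2*(9 + (-37/6 - 3*4)) = -191 - 2*(9 + (-37/6 - 12)) = -191 - 2*(9 - 109/6) = -191 - 2*(-55/6) = -191 + 55/3 = -518/3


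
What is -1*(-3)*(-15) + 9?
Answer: -36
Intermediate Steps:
-1*(-3)*(-15) + 9 = 3*(-15) + 9 = -45 + 9 = -36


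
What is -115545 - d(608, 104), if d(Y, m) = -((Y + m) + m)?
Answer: -114729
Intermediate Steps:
d(Y, m) = -Y - 2*m (d(Y, m) = -(Y + 2*m) = -Y - 2*m)
-115545 - d(608, 104) = -115545 - (-1*608 - 2*104) = -115545 - (-608 - 208) = -115545 - 1*(-816) = -115545 + 816 = -114729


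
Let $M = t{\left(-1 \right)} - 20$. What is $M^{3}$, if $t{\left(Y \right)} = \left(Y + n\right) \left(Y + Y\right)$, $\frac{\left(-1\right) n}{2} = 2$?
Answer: $-1000$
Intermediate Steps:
$n = -4$ ($n = \left(-2\right) 2 = -4$)
$t{\left(Y \right)} = 2 Y \left(-4 + Y\right)$ ($t{\left(Y \right)} = \left(Y - 4\right) \left(Y + Y\right) = \left(-4 + Y\right) 2 Y = 2 Y \left(-4 + Y\right)$)
$M = -10$ ($M = 2 \left(-1\right) \left(-4 - 1\right) - 20 = 2 \left(-1\right) \left(-5\right) - 20 = 10 - 20 = -10$)
$M^{3} = \left(-10\right)^{3} = -1000$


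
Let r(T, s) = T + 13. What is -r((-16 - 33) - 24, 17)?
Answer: 60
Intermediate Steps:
r(T, s) = 13 + T
-r((-16 - 33) - 24, 17) = -(13 + ((-16 - 33) - 24)) = -(13 + (-49 - 24)) = -(13 - 73) = -1*(-60) = 60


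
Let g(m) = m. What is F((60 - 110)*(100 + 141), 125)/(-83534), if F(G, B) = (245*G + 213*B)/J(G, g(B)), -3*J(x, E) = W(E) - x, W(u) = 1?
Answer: -2925625/335556078 ≈ -0.0087187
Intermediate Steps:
J(x, E) = -⅓ + x/3 (J(x, E) = -(1 - x)/3 = -⅓ + x/3)
F(G, B) = (213*B + 245*G)/(-⅓ + G/3) (F(G, B) = (245*G + 213*B)/(-⅓ + G/3) = (213*B + 245*G)/(-⅓ + G/3))
F((60 - 110)*(100 + 141), 125)/(-83534) = (3*(213*125 + 245*((60 - 110)*(100 + 141)))/(-1 + (60 - 110)*(100 + 141)))/(-83534) = (3*(26625 + 245*(-50*241))/(-1 - 50*241))*(-1/83534) = (3*(26625 + 245*(-12050))/(-1 - 12050))*(-1/83534) = (3*(26625 - 2952250)/(-12051))*(-1/83534) = (3*(-1/12051)*(-2925625))*(-1/83534) = (2925625/4017)*(-1/83534) = -2925625/335556078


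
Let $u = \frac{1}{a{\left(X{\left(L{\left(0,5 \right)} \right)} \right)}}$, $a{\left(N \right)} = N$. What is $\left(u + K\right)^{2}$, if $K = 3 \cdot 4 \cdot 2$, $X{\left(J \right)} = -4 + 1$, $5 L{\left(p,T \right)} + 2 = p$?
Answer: $\frac{5041}{9} \approx 560.11$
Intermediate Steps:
$L{\left(p,T \right)} = - \frac{2}{5} + \frac{p}{5}$
$X{\left(J \right)} = -3$
$u = - \frac{1}{3}$ ($u = \frac{1}{-3} = - \frac{1}{3} \approx -0.33333$)
$K = 24$ ($K = 12 \cdot 2 = 24$)
$\left(u + K\right)^{2} = \left(- \frac{1}{3} + 24\right)^{2} = \left(\frac{71}{3}\right)^{2} = \frac{5041}{9}$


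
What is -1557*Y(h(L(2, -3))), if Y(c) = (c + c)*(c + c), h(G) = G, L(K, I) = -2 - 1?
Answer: -56052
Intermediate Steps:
L(K, I) = -3
Y(c) = 4*c² (Y(c) = (2*c)*(2*c) = 4*c²)
-1557*Y(h(L(2, -3))) = -1557*4*(-3)² = -1557*4*9 = -1557*36 = -1*56052 = -56052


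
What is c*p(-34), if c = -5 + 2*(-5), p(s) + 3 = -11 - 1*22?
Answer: 540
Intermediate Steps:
p(s) = -36 (p(s) = -3 + (-11 - 1*22) = -3 + (-11 - 22) = -3 - 33 = -36)
c = -15 (c = -5 - 10 = -15)
c*p(-34) = -15*(-36) = 540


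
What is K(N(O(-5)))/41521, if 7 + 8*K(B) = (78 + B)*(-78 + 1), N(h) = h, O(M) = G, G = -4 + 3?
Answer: -742/41521 ≈ -0.017870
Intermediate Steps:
G = -1
O(M) = -1
K(B) = -6013/8 - 77*B/8 (K(B) = -7/8 + ((78 + B)*(-78 + 1))/8 = -7/8 + ((78 + B)*(-77))/8 = -7/8 + (-6006 - 77*B)/8 = -7/8 + (-3003/4 - 77*B/8) = -6013/8 - 77*B/8)
K(N(O(-5)))/41521 = (-6013/8 - 77/8*(-1))/41521 = (-6013/8 + 77/8)*(1/41521) = -742*1/41521 = -742/41521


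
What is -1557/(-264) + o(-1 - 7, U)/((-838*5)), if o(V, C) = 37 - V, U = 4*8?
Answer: 217065/36872 ≈ 5.8870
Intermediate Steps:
U = 32
-1557/(-264) + o(-1 - 7, U)/((-838*5)) = -1557/(-264) + (37 - (-1 - 7))/((-838*5)) = -1557*(-1/264) + (37 - 1*(-8))/(-4190) = 519/88 + (37 + 8)*(-1/4190) = 519/88 + 45*(-1/4190) = 519/88 - 9/838 = 217065/36872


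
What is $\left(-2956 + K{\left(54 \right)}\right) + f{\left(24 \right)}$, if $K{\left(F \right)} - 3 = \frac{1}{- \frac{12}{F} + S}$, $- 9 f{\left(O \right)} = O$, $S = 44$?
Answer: $- \frac{3493571}{1182} \approx -2955.6$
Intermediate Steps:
$f{\left(O \right)} = - \frac{O}{9}$
$K{\left(F \right)} = 3 + \frac{1}{44 - \frac{12}{F}}$ ($K{\left(F \right)} = 3 + \frac{1}{- \frac{12}{F} + 44} = 3 + \frac{1}{44 - \frac{12}{F}}$)
$\left(-2956 + K{\left(54 \right)}\right) + f{\left(24 \right)} = \left(-2956 + \frac{-36 + 133 \cdot 54}{4 \left(-3 + 11 \cdot 54\right)}\right) - \frac{8}{3} = \left(-2956 + \frac{-36 + 7182}{4 \left(-3 + 594\right)}\right) - \frac{8}{3} = \left(-2956 + \frac{1}{4} \cdot \frac{1}{591} \cdot 7146\right) - \frac{8}{3} = \left(-2956 + \frac{1191}{394}\right) - \frac{8}{3} = - \frac{1163473}{394} - \frac{8}{3} = - \frac{3493571}{1182}$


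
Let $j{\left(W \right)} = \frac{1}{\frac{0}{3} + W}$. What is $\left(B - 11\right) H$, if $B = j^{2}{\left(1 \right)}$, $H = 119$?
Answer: $-1190$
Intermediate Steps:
$j{\left(W \right)} = \frac{1}{W}$ ($j{\left(W \right)} = \frac{1}{0 \cdot \frac{1}{3} + W} = \frac{1}{0 + W} = \frac{1}{W}$)
$B = 1$ ($B = \left(1^{-1}\right)^{2} = 1^{2} = 1$)
$\left(B - 11\right) H = \left(1 - 11\right) 119 = \left(-10\right) 119 = -1190$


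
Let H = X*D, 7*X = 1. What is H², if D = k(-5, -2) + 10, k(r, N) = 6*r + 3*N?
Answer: 676/49 ≈ 13.796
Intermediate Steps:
k(r, N) = 3*N + 6*r
X = ⅐ (X = (⅐)*1 = ⅐ ≈ 0.14286)
D = -26 (D = (3*(-2) + 6*(-5)) + 10 = (-6 - 30) + 10 = -36 + 10 = -26)
H = -26/7 (H = (⅐)*(-26) = -26/7 ≈ -3.7143)
H² = (-26/7)² = 676/49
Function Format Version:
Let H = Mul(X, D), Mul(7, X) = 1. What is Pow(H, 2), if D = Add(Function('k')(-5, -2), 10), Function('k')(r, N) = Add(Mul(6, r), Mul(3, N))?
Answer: Rational(676, 49) ≈ 13.796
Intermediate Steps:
Function('k')(r, N) = Add(Mul(3, N), Mul(6, r))
X = Rational(1, 7) (X = Mul(Rational(1, 7), 1) = Rational(1, 7) ≈ 0.14286)
D = -26 (D = Add(Add(Mul(3, -2), Mul(6, -5)), 10) = Add(Add(-6, -30), 10) = Add(-36, 10) = -26)
H = Rational(-26, 7) (H = Mul(Rational(1, 7), -26) = Rational(-26, 7) ≈ -3.7143)
Pow(H, 2) = Pow(Rational(-26, 7), 2) = Rational(676, 49)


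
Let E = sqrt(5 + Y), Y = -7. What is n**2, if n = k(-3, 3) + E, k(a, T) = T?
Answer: (3 + I*sqrt(2))**2 ≈ 7.0 + 8.4853*I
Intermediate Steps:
E = I*sqrt(2) (E = sqrt(5 - 7) = sqrt(-2) = I*sqrt(2) ≈ 1.4142*I)
n = 3 + I*sqrt(2) ≈ 3.0 + 1.4142*I
n**2 = (3 + I*sqrt(2))**2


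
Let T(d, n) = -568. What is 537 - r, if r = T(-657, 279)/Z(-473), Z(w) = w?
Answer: 253433/473 ≈ 535.80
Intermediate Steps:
r = 568/473 (r = -568/(-473) = -568*(-1/473) = 568/473 ≈ 1.2008)
537 - r = 537 - 1*568/473 = 537 - 568/473 = 253433/473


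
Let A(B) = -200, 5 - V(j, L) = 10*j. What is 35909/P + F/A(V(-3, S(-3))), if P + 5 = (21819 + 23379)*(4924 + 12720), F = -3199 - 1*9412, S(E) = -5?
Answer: 10056945578577/159494701400 ≈ 63.055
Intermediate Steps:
V(j, L) = 5 - 10*j
F = -12611 (F = -3199 - 9412 = -12611)
P = 797473507 (P = -5 + (21819 + 23379)*(4924 + 12720) = -5 + 45198*17644 = -5 + 797473512 = 797473507)
35909/P + F/A(V(-3, S(-3))) = 35909/797473507 - 12611/(-200) = 35909*(1/797473507) - 12611*(-1/200) = 35909/797473507 + 12611/200 = 10056945578577/159494701400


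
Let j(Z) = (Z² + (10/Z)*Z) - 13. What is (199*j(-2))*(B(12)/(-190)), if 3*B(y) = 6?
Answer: -199/95 ≈ -2.0947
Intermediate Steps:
B(y) = 2 (B(y) = (⅓)*6 = 2)
j(Z) = -3 + Z² (j(Z) = (Z² + 10) - 13 = (10 + Z²) - 13 = -3 + Z²)
(199*j(-2))*(B(12)/(-190)) = (199*(-3 + (-2)²))*(2/(-190)) = (199*(-3 + 4))*(2*(-1/190)) = (199*1)*(-1/95) = 199*(-1/95) = -199/95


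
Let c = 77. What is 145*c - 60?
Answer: 11105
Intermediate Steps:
145*c - 60 = 145*77 - 60 = 11165 - 60 = 11105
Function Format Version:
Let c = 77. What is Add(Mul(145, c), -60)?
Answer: 11105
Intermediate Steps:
Add(Mul(145, c), -60) = Add(Mul(145, 77), -60) = Add(11165, -60) = 11105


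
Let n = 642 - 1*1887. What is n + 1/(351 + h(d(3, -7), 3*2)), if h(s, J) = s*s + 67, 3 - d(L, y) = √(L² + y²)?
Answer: -290255080/233137 + 6*√58/233137 ≈ -1245.0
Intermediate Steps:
d(L, y) = 3 - √(L² + y²)
h(s, J) = 67 + s² (h(s, J) = s² + 67 = 67 + s²)
n = -1245 (n = 642 - 1887 = -1245)
n + 1/(351 + h(d(3, -7), 3*2)) = -1245 + 1/(351 + (67 + (3 - √(3² + (-7)²))²)) = -1245 + 1/(351 + (67 + (3 - √(9 + 49))²)) = -1245 + 1/(351 + (67 + (3 - √58)²)) = -1245 + 1/(418 + (3 - √58)²)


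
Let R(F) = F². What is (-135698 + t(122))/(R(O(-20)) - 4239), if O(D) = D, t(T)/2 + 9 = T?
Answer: 135472/3839 ≈ 35.288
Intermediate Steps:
t(T) = -18 + 2*T
(-135698 + t(122))/(R(O(-20)) - 4239) = (-135698 + (-18 + 2*122))/((-20)² - 4239) = (-135698 + (-18 + 244))/(400 - 4239) = (-135698 + 226)/(-3839) = -135472*(-1/3839) = 135472/3839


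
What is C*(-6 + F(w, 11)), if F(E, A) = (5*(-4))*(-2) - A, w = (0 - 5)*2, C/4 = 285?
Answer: 26220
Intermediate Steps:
C = 1140 (C = 4*285 = 1140)
w = -10 (w = -5*2 = -10)
F(E, A) = 40 - A (F(E, A) = -20*(-2) - A = 40 - A)
C*(-6 + F(w, 11)) = 1140*(-6 + (40 - 1*11)) = 1140*(-6 + (40 - 11)) = 1140*(-6 + 29) = 1140*23 = 26220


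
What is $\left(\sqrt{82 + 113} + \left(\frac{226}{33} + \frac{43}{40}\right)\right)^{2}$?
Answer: $\frac{449158681}{1742400} + \frac{10459 \sqrt{195}}{660} \approx 479.07$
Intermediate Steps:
$\left(\sqrt{82 + 113} + \left(\frac{226}{33} + \frac{43}{40}\right)\right)^{2} = \left(\sqrt{195} + \left(226 \cdot \frac{1}{33} + 43 \cdot \frac{1}{40}\right)\right)^{2} = \left(\sqrt{195} + \left(\frac{226}{33} + \frac{43}{40}\right)\right)^{2} = \left(\sqrt{195} + \frac{10459}{1320}\right)^{2} = \left(\frac{10459}{1320} + \sqrt{195}\right)^{2}$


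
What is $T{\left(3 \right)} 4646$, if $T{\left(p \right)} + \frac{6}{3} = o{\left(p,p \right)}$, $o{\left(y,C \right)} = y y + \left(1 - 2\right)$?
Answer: $27876$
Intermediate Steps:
$o{\left(y,C \right)} = -1 + y^{2}$ ($o{\left(y,C \right)} = y^{2} + \left(1 - 2\right) = y^{2} - 1 = -1 + y^{2}$)
$T{\left(p \right)} = -3 + p^{2}$ ($T{\left(p \right)} = -2 + \left(-1 + p^{2}\right) = -3 + p^{2}$)
$T{\left(3 \right)} 4646 = \left(-3 + 3^{2}\right) 4646 = \left(-3 + 9\right) 4646 = 6 \cdot 4646 = 27876$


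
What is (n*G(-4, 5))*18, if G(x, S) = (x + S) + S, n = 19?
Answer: 2052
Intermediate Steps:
G(x, S) = x + 2*S (G(x, S) = (S + x) + S = x + 2*S)
(n*G(-4, 5))*18 = (19*(-4 + 2*5))*18 = (19*(-4 + 10))*18 = (19*6)*18 = 114*18 = 2052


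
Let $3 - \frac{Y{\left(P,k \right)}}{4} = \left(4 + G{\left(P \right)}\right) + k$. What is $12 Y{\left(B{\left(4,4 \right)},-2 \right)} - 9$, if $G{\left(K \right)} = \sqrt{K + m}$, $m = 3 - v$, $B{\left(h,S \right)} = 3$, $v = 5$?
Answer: $-9$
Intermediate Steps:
$m = -2$ ($m = 3 - 5 = -2$)
$G{\left(K \right)} = \sqrt{-2 + K}$ ($G{\left(K \right)} = \sqrt{K - 2} = \sqrt{-2 + K}$)
$Y{\left(P,k \right)} = -4 - 4 k - 4 \sqrt{-2 + P}$ ($Y{\left(P,k \right)} = 12 - 4 \left(\left(4 + \sqrt{-2 + P}\right) + k\right) = 12 - 4 \left(4 + k + \sqrt{-2 + P}\right) = 12 - \left(16 + 4 k + 4 \sqrt{-2 + P}\right) = -4 - 4 k - 4 \sqrt{-2 + P}$)
$12 Y{\left(B{\left(4,4 \right)},-2 \right)} - 9 = 12 \left(-4 - -8 - 4 \sqrt{-2 + 3}\right) - 9 = 12 \left(-4 + 8 - 4 \sqrt{1}\right) - 9 = 12 \left(-4 + 8 - 4\right) - 9 = 12 \cdot 0 - 9 = 0 - 9 = -9$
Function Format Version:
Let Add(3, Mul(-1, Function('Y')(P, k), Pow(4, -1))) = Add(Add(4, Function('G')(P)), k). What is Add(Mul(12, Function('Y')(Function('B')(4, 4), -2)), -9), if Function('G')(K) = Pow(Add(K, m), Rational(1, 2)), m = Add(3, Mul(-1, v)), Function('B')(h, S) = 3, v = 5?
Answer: -9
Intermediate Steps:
m = -2 (m = Add(3, Mul(-1, 5)) = Add(3, -5) = -2)
Function('G')(K) = Pow(Add(-2, K), Rational(1, 2)) (Function('G')(K) = Pow(Add(K, -2), Rational(1, 2)) = Pow(Add(-2, K), Rational(1, 2)))
Function('Y')(P, k) = Add(-4, Mul(-4, k), Mul(-4, Pow(Add(-2, P), Rational(1, 2)))) (Function('Y')(P, k) = Add(12, Mul(-4, Add(Add(4, Pow(Add(-2, P), Rational(1, 2))), k))) = Add(12, Mul(-4, Add(4, k, Pow(Add(-2, P), Rational(1, 2))))) = Add(12, Add(-16, Mul(-4, k), Mul(-4, Pow(Add(-2, P), Rational(1, 2))))) = Add(-4, Mul(-4, k), Mul(-4, Pow(Add(-2, P), Rational(1, 2)))))
Add(Mul(12, Function('Y')(Function('B')(4, 4), -2)), -9) = Add(Mul(12, Add(-4, Mul(-4, -2), Mul(-4, Pow(Add(-2, 3), Rational(1, 2))))), -9) = Add(Mul(12, Add(-4, 8, Mul(-4, Pow(1, Rational(1, 2))))), -9) = Add(Mul(12, Add(-4, 8, Mul(-4, 1))), -9) = Add(Mul(12, Add(-4, 8, -4)), -9) = Add(Mul(12, 0), -9) = Add(0, -9) = -9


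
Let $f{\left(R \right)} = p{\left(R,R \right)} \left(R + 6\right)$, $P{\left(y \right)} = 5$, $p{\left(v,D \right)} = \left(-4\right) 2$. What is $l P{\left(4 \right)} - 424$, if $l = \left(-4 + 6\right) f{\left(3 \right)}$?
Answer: $-1144$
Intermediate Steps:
$p{\left(v,D \right)} = -8$
$f{\left(R \right)} = -48 - 8 R$ ($f{\left(R \right)} = - 8 \left(R + 6\right) = - 8 \left(6 + R\right) = -48 - 8 R$)
$l = -144$ ($l = \left(-4 + 6\right) \left(-48 - 24\right) = 2 \left(-48 - 24\right) = 2 \left(-72\right) = -144$)
$l P{\left(4 \right)} - 424 = \left(-144\right) 5 - 424 = -720 - 424 = -1144$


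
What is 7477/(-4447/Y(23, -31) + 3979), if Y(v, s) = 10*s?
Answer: 2317870/1237937 ≈ 1.8724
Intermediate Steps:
7477/(-4447/Y(23, -31) + 3979) = 7477/(-4447/(10*(-31)) + 3979) = 7477/(-4447/(-310) + 3979) = 7477/(-4447*(-1/310) + 3979) = 7477/(4447/310 + 3979) = 7477/(1237937/310) = 7477*(310/1237937) = 2317870/1237937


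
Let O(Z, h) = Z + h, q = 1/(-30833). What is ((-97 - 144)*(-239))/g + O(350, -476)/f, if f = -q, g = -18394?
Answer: -71459975051/18394 ≈ -3.8850e+6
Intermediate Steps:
q = -1/30833 ≈ -3.2433e-5
f = 1/30833 (f = -1*(-1/30833) = 1/30833 ≈ 3.2433e-5)
((-97 - 144)*(-239))/g + O(350, -476)/f = ((-97 - 144)*(-239))/(-18394) + (350 - 476)/(1/30833) = -241*(-239)*(-1/18394) - 126*30833 = 57599*(-1/18394) - 3884958 = -57599/18394 - 3884958 = -71459975051/18394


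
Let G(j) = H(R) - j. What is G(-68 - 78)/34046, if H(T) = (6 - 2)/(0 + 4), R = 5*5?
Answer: 147/34046 ≈ 0.0043177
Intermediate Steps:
R = 25
H(T) = 1 (H(T) = 4/4 = 4*(¼) = 1)
G(j) = 1 - j
G(-68 - 78)/34046 = (1 - (-68 - 78))/34046 = (1 - 1*(-146))*(1/34046) = (1 + 146)*(1/34046) = 147*(1/34046) = 147/34046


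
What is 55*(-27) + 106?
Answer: -1379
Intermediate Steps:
55*(-27) + 106 = -1485 + 106 = -1379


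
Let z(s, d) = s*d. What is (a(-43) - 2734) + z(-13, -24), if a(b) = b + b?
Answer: -2508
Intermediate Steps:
a(b) = 2*b
z(s, d) = d*s
(a(-43) - 2734) + z(-13, -24) = (2*(-43) - 2734) - 24*(-13) = (-86 - 2734) + 312 = -2820 + 312 = -2508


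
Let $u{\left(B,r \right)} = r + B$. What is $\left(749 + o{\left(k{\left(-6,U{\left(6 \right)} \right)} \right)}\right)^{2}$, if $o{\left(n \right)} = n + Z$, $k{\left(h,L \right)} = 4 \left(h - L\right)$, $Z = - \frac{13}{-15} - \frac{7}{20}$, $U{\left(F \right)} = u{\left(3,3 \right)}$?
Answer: $\frac{1771652281}{3600} \approx 4.9213 \cdot 10^{5}$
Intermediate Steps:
$u{\left(B,r \right)} = B + r$
$U{\left(F \right)} = 6$ ($U{\left(F \right)} = 3 + 3 = 6$)
$Z = \frac{31}{60}$ ($Z = \left(-13\right) \left(- \frac{1}{15}\right) - \frac{7}{20} = \frac{13}{15} - \frac{7}{20} = \frac{31}{60} \approx 0.51667$)
$k{\left(h,L \right)} = - 4 L + 4 h$
$o{\left(n \right)} = \frac{31}{60} + n$ ($o{\left(n \right)} = n + \frac{31}{60} = \frac{31}{60} + n$)
$\left(749 + o{\left(k{\left(-6,U{\left(6 \right)} \right)} \right)}\right)^{2} = \left(749 + \left(\frac{31}{60} + \left(\left(-4\right) 6 + 4 \left(-6\right)\right)\right)\right)^{2} = \left(749 + \left(\frac{31}{60} - 48\right)\right)^{2} = \left(749 - \frac{2849}{60}\right)^{2} = \left(\frac{42091}{60}\right)^{2} = \frac{1771652281}{3600}$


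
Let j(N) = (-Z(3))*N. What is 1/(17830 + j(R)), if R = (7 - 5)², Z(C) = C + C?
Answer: 1/17806 ≈ 5.6161e-5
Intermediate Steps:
Z(C) = 2*C
R = 4 (R = 2² = 4)
j(N) = -6*N (j(N) = (-2*3)*N = (-1*6)*N = -6*N)
1/(17830 + j(R)) = 1/(17830 - 6*4) = 1/(17830 - 24) = 1/17806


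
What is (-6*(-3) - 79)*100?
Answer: -6100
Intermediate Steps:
(-6*(-3) - 79)*100 = (18 - 79)*100 = -61*100 = -6100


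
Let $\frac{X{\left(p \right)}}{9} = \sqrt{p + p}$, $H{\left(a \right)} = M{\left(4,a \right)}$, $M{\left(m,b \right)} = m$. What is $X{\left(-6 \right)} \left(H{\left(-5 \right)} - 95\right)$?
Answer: $- 1638 i \sqrt{3} \approx - 2837.1 i$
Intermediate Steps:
$H{\left(a \right)} = 4$
$X{\left(p \right)} = 9 \sqrt{2} \sqrt{p}$ ($X{\left(p \right)} = 9 \sqrt{p + p} = 9 \sqrt{2 p} = 9 \sqrt{2} \sqrt{p}$)
$X{\left(-6 \right)} \left(H{\left(-5 \right)} - 95\right) = 9 \sqrt{2} \sqrt{-6} \left(4 - 95\right) = 9 \sqrt{2} i \sqrt{6} \left(-91\right) = 18 i \sqrt{3} \left(-91\right) = - 1638 i \sqrt{3}$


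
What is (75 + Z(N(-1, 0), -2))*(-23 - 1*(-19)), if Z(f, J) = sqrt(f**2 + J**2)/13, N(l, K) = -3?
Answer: -300 - 4*sqrt(13)/13 ≈ -301.11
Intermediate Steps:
Z(f, J) = sqrt(J**2 + f**2)/13 (Z(f, J) = sqrt(J**2 + f**2)*(1/13) = sqrt(J**2 + f**2)/13)
(75 + Z(N(-1, 0), -2))*(-23 - 1*(-19)) = (75 + sqrt((-2)**2 + (-3)**2)/13)*(-23 - 1*(-19)) = (75 + sqrt(4 + 9)/13)*(-23 + 19) = (75 + sqrt(13)/13)*(-4) = -300 - 4*sqrt(13)/13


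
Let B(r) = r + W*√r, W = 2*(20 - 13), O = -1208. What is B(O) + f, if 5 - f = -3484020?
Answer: 3482817 + 28*I*√302 ≈ 3.4828e+6 + 486.59*I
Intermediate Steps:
f = 3484025 (f = 5 - 1*(-3484020) = 5 + 3484020 = 3484025)
W = 14 (W = 2*7 = 14)
B(r) = r + 14*√r
B(O) + f = (-1208 + 14*√(-1208)) + 3484025 = (-1208 + 14*(2*I*√302)) + 3484025 = (-1208 + 28*I*√302) + 3484025 = 3482817 + 28*I*√302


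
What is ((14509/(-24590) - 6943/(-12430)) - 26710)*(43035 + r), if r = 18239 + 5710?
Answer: -5468587120293720/3056537 ≈ -1.7891e+9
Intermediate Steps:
r = 23949
((14509/(-24590) - 6943/(-12430)) - 26710)*(43035 + r) = ((14509/(-24590) - 6943/(-12430)) - 26710)*(43035 + 23949) = ((14509*(-1/24590) - 6943*(-1/12430)) - 26710)*66984 = ((-14509/24590 + 6943/12430) - 26710)*66984 = (-96185/3056537 - 26710)*66984 = -81640199455/3056537*66984 = -5468587120293720/3056537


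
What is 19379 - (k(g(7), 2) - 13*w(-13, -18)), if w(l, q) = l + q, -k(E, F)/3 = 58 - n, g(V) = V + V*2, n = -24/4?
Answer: 19168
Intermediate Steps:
n = -6 (n = -24*¼ = -6)
g(V) = 3*V (g(V) = V + 2*V = 3*V)
k(E, F) = -192 (k(E, F) = -3*(58 - 1*(-6)) = -3*(58 + 6) = -3*64 = -192)
19379 - (k(g(7), 2) - 13*w(-13, -18)) = 19379 - (-192 - 13*(-13 - 18)) = 19379 - (-192 - 13*(-31)) = 19379 - (-192 + 403) = 19379 - 1*211 = 19379 - 211 = 19168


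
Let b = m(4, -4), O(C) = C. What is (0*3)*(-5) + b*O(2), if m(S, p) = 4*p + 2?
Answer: -28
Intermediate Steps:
m(S, p) = 2 + 4*p
b = -14 (b = 2 + 4*(-4) = 2 - 16 = -14)
(0*3)*(-5) + b*O(2) = (0*3)*(-5) - 14*2 = 0*(-5) - 28 = 0 - 28 = -28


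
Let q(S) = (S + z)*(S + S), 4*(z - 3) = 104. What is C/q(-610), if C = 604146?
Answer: 302073/354410 ≈ 0.85233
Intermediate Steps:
z = 29 (z = 3 + (¼)*104 = 3 + 26 = 29)
q(S) = 2*S*(29 + S) (q(S) = (S + 29)*(S + S) = (29 + S)*(2*S) = 2*S*(29 + S))
C/q(-610) = 604146/((2*(-610)*(29 - 610))) = 604146/((2*(-610)*(-581))) = 604146/708820 = 604146*(1/708820) = 302073/354410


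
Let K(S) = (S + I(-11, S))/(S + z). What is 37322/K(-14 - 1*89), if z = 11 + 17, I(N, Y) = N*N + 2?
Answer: -279915/2 ≈ -1.3996e+5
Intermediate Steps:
I(N, Y) = 2 + N**2 (I(N, Y) = N**2 + 2 = 2 + N**2)
z = 28
K(S) = (123 + S)/(28 + S) (K(S) = (S + (2 + (-11)**2))/(S + 28) = (S + (2 + 121))/(28 + S) = (S + 123)/(28 + S) = (123 + S)/(28 + S))
37322/K(-14 - 1*89) = 37322/(((123 + (-14 - 1*89))/(28 + (-14 - 1*89)))) = 37322/(((123 + (-14 - 89))/(28 + (-14 - 89)))) = 37322/(((123 - 103)/(28 - 103))) = 37322/((20/(-75))) = 37322/((-1/75*20)) = 37322/(-4/15) = 37322*(-15/4) = -279915/2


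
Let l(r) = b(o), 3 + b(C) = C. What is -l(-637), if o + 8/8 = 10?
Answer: -6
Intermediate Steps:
o = 9 (o = -1 + 10 = 9)
b(C) = -3 + C
l(r) = 6 (l(r) = -3 + 9 = 6)
-l(-637) = -1*6 = -6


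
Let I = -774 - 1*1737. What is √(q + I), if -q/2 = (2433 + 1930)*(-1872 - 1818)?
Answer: 3*√3577381 ≈ 5674.2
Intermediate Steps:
I = -2511 (I = -774 - 1737 = -2511)
q = 32198940 (q = -2*(2433 + 1930)*(-1872 - 1818) = -8726*(-3690) = -2*(-16099470) = 32198940)
√(q + I) = √(32198940 - 2511) = √32196429 = 3*√3577381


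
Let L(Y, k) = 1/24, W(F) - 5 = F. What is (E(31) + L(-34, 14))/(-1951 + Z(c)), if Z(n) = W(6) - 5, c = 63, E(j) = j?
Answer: -149/9336 ≈ -0.015960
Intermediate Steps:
W(F) = 5 + F
L(Y, k) = 1/24
Z(n) = 6 (Z(n) = (5 + 6) - 5 = 11 - 5 = 6)
(E(31) + L(-34, 14))/(-1951 + Z(c)) = (31 + 1/24)/(-1951 + 6) = (745/24)/(-1945) = (745/24)*(-1/1945) = -149/9336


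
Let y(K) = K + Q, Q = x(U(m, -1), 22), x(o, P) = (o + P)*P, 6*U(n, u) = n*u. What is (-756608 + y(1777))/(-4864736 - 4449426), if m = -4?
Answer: 205727/2540226 ≈ 0.080988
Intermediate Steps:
U(n, u) = n*u/6 (U(n, u) = (n*u)/6 = n*u/6)
x(o, P) = P*(P + o) (x(o, P) = (P + o)*P = P*(P + o))
Q = 1496/3 (Q = 22*(22 + (1/6)*(-4)*(-1)) = 22*(22 + 2/3) = 22*(68/3) = 1496/3 ≈ 498.67)
y(K) = 1496/3 + K (y(K) = K + 1496/3 = 1496/3 + K)
(-756608 + y(1777))/(-4864736 - 4449426) = (-756608 + (1496/3 + 1777))/(-4864736 - 4449426) = (-756608 + 6827/3)/(-9314162) = -2262997/3*(-1/9314162) = 205727/2540226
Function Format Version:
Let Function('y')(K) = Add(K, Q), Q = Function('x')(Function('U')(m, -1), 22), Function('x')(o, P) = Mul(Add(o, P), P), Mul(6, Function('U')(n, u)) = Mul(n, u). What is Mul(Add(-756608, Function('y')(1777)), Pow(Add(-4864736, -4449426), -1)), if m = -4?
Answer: Rational(205727, 2540226) ≈ 0.080988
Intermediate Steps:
Function('U')(n, u) = Mul(Rational(1, 6), n, u) (Function('U')(n, u) = Mul(Rational(1, 6), Mul(n, u)) = Mul(Rational(1, 6), n, u))
Function('x')(o, P) = Mul(P, Add(P, o)) (Function('x')(o, P) = Mul(Add(P, o), P) = Mul(P, Add(P, o)))
Q = Rational(1496, 3) (Q = Mul(22, Add(22, Mul(Rational(1, 6), -4, -1))) = Mul(22, Add(22, Rational(2, 3))) = Mul(22, Rational(68, 3)) = Rational(1496, 3) ≈ 498.67)
Function('y')(K) = Add(Rational(1496, 3), K) (Function('y')(K) = Add(K, Rational(1496, 3)) = Add(Rational(1496, 3), K))
Mul(Add(-756608, Function('y')(1777)), Pow(Add(-4864736, -4449426), -1)) = Mul(Add(-756608, Add(Rational(1496, 3), 1777)), Pow(Add(-4864736, -4449426), -1)) = Mul(Add(-756608, Rational(6827, 3)), Pow(-9314162, -1)) = Mul(Rational(-2262997, 3), Rational(-1, 9314162)) = Rational(205727, 2540226)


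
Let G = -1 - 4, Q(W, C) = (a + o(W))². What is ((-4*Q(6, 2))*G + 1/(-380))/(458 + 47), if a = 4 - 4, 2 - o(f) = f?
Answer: 121599/191900 ≈ 0.63366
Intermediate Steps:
o(f) = 2 - f
a = 0
Q(W, C) = (2 - W)² (Q(W, C) = (0 + (2 - W))² = (2 - W)²)
G = -5
((-4*Q(6, 2))*G + 1/(-380))/(458 + 47) = (-4*(-2 + 6)²*(-5) + 1/(-380))/(458 + 47) = (-4*4²*(-5) - 1/380)/505 = (-4*16*(-5) - 1/380)*(1/505) = (-64*(-5) - 1/380)*(1/505) = (320 - 1/380)*(1/505) = (121599/380)*(1/505) = 121599/191900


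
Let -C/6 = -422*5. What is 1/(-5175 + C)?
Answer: 1/7485 ≈ 0.00013360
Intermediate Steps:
C = 12660 (C = -(-2532)*5 = -6*(-2110) = 12660)
1/(-5175 + C) = 1/(-5175 + 12660) = 1/7485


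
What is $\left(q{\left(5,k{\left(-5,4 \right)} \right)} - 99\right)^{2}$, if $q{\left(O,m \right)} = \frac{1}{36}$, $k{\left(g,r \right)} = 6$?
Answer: $\frac{12694969}{1296} \approx 9795.5$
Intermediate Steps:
$q{\left(O,m \right)} = \frac{1}{36}$
$\left(q{\left(5,k{\left(-5,4 \right)} \right)} - 99\right)^{2} = \left(\frac{1}{36} - 99\right)^{2} = \left(- \frac{3563}{36}\right)^{2} = \frac{12694969}{1296}$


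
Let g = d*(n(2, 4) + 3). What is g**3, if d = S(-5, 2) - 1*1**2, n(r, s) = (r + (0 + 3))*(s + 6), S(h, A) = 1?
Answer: 0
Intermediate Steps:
n(r, s) = (3 + r)*(6 + s) (n(r, s) = (r + 3)*(6 + s) = (3 + r)*(6 + s))
d = 0 (d = 1 - 1*1**2 = 1 - 1*1 = 1 - 1 = 0)
g = 0 (g = 0*((18 + 3*4 + 6*2 + 2*4) + 3) = 0*((18 + 12 + 12 + 8) + 3) = 0*(50 + 3) = 0*53 = 0)
g**3 = 0**3 = 0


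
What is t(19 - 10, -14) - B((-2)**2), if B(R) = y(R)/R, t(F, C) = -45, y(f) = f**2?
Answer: -49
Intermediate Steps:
B(R) = R (B(R) = R**2/R = R)
t(19 - 10, -14) - B((-2)**2) = -45 - 1*(-2)**2 = -45 - 1*4 = -45 - 4 = -49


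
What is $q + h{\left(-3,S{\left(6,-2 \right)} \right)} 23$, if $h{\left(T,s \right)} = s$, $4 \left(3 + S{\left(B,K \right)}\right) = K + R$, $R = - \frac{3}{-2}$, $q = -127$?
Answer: $- \frac{1591}{8} \approx -198.88$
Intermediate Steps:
$R = \frac{3}{2}$ ($R = \left(-3\right) \left(- \frac{1}{2}\right) = \frac{3}{2} \approx 1.5$)
$S{\left(B,K \right)} = - \frac{21}{8} + \frac{K}{4}$ ($S{\left(B,K \right)} = -3 + \frac{K + \frac{3}{2}}{4} = -3 + \frac{\frac{3}{2} + K}{4} = -3 + \left(\frac{3}{8} + \frac{K}{4}\right) = - \frac{21}{8} + \frac{K}{4}$)
$q + h{\left(-3,S{\left(6,-2 \right)} \right)} 23 = -127 + \left(- \frac{21}{8} + \frac{1}{4} \left(-2\right)\right) 23 = -127 + \left(- \frac{21}{8} - \frac{1}{2}\right) 23 = -127 - \frac{575}{8} = - \frac{1591}{8}$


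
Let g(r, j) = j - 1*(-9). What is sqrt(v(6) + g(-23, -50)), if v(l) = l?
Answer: I*sqrt(35) ≈ 5.9161*I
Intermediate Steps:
g(r, j) = 9 + j (g(r, j) = j + 9 = 9 + j)
sqrt(v(6) + g(-23, -50)) = sqrt(6 + (9 - 50)) = sqrt(6 - 41) = sqrt(-35) = I*sqrt(35)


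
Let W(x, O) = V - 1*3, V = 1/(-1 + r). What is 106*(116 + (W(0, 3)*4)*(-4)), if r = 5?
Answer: 16960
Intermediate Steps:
V = 1/4 (V = 1/(-1 + 5) = 1/4 ≈ 0.25000)
W(x, O) = -11/4 (W(x, O) = 1/4 - 1*3 = 1/4 - 3 = -11/4)
106*(116 + (W(0, 3)*4)*(-4)) = 106*(116 - 11/4*4*(-4)) = 106*(116 - 11*(-4)) = 106*(116 + 44) = 106*160 = 16960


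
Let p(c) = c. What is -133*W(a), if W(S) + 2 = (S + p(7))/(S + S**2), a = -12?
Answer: 35777/132 ≈ 271.04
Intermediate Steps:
W(S) = -2 + (7 + S)/(S + S**2) (W(S) = -2 + (S + 7)/(S + S**2) = -2 + (7 + S)/(S + S**2))
-133*W(a) = -133*(7 - 1*(-12) - 2*(-12)**2)/((-12)*(1 - 12)) = -(-133)*(7 + 12 - 2*144)/(12*(-11)) = -(-133)*(-1)*(7 + 12 - 288)/(12*11) = -(-133)*(-1)*(-269)/(12*11) = -133*(-269/132) = 35777/132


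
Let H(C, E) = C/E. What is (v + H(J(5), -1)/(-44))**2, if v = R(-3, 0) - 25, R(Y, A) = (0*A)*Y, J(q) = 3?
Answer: 1203409/1936 ≈ 621.60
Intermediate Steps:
R(Y, A) = 0 (R(Y, A) = 0*Y = 0)
v = -25 (v = 0 - 25 = -25)
(v + H(J(5), -1)/(-44))**2 = (-25 + (3/(-1))/(-44))**2 = (-25 + (3*(-1))*(-1/44))**2 = (-25 - 3*(-1/44))**2 = (-25 + 3/44)**2 = (-1097/44)**2 = 1203409/1936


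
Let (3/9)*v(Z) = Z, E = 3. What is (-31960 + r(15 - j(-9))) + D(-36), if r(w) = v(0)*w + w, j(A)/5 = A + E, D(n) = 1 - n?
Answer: -31878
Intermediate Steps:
v(Z) = 3*Z
j(A) = 15 + 5*A (j(A) = 5*(A + 3) = 5*(3 + A) = 15 + 5*A)
r(w) = w (r(w) = (3*0)*w + w = 0*w + w = 0 + w = w)
(-31960 + r(15 - j(-9))) + D(-36) = (-31960 + (15 - (15 + 5*(-9)))) + (1 - 1*(-36)) = (-31960 + (15 - (15 - 45))) + (1 + 36) = (-31960 + (15 - 1*(-30))) + 37 = (-31960 + (15 + 30)) + 37 = (-31960 + 45) + 37 = -31915 + 37 = -31878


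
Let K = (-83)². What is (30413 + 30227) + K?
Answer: 67529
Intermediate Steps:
K = 6889
(30413 + 30227) + K = (30413 + 30227) + 6889 = 60640 + 6889 = 67529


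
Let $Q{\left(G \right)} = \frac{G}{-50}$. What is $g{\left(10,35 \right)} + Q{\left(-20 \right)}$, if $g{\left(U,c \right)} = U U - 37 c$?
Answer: $- \frac{5973}{5} \approx -1194.6$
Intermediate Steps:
$g{\left(U,c \right)} = U^{2} - 37 c$
$Q{\left(G \right)} = - \frac{G}{50}$ ($Q{\left(G \right)} = G \left(- \frac{1}{50}\right) = - \frac{G}{50}$)
$g{\left(10,35 \right)} + Q{\left(-20 \right)} = \left(10^{2} - 1295\right) - - \frac{2}{5} = \left(100 - 1295\right) + \frac{2}{5} = -1195 + \frac{2}{5} = - \frac{5973}{5}$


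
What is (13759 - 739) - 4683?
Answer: 8337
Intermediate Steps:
(13759 - 739) - 4683 = 13020 - 4683 = 8337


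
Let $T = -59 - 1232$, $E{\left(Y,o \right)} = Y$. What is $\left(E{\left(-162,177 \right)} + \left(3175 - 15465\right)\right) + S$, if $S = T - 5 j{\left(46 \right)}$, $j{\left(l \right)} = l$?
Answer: $-13973$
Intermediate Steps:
$T = -1291$ ($T = -59 - 1232 = -1291$)
$S = -1521$ ($S = -1291 - 230 = -1521$)
$\left(E{\left(-162,177 \right)} + \left(3175 - 15465\right)\right) + S = \left(-162 + \left(3175 - 15465\right)\right) - 1521 = \left(-162 - 12290\right) - 1521 = -12452 - 1521 = -13973$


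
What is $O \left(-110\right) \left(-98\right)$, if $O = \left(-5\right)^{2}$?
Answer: $269500$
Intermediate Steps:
$O = 25$
$O \left(-110\right) \left(-98\right) = 25 \left(-110\right) \left(-98\right) = \left(-2750\right) \left(-98\right) = 269500$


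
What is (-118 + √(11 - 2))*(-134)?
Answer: 15410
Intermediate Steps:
(-118 + √(11 - 2))*(-134) = (-118 + √9)*(-134) = (-118 + 3)*(-134) = -115*(-134) = 15410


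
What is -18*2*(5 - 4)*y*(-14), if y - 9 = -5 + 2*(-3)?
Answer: -1008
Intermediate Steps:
y = -2 (y = 9 + (-5 + 2*(-3)) = 9 + (-5 - 6) = 9 - 11 = -2)
-18*2*(5 - 4)*y*(-14) = -18*2*(5 - 4)*(-2)*(-14) = -18*2*1*(-2)*(-14) = -36*(-2)*(-14) = -18*(-4)*(-14) = 72*(-14) = -1008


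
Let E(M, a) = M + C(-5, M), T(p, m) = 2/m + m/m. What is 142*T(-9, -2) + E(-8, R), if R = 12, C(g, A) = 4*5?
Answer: 12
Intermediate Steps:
C(g, A) = 20
T(p, m) = 1 + 2/m (T(p, m) = 2/m + 1 = 1 + 2/m)
E(M, a) = 20 + M (E(M, a) = M + 20 = 20 + M)
142*T(-9, -2) + E(-8, R) = 142*((2 - 2)/(-2)) + (20 - 8) = 142*(-1/2*0) + 12 = 142*0 + 12 = 0 + 12 = 12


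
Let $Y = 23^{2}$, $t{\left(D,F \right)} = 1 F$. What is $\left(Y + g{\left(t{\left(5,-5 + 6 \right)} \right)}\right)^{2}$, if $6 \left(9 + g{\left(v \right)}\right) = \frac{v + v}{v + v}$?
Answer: $\frac{9740641}{36} \approx 2.7057 \cdot 10^{5}$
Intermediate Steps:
$t{\left(D,F \right)} = F$
$Y = 529$
$g{\left(v \right)} = - \frac{53}{6}$ ($g{\left(v \right)} = -9 + \frac{\left(v + v\right) \frac{1}{v + v}}{6} = -9 + \frac{2 v \frac{1}{2 v}}{6} = -9 + \frac{1}{6} \cdot 1 = -9 + \frac{1}{6} = - \frac{53}{6}$)
$\left(Y + g{\left(t{\left(5,-5 + 6 \right)} \right)}\right)^{2} = \left(529 - \frac{53}{6}\right)^{2} = \left(\frac{3121}{6}\right)^{2} = \frac{9740641}{36}$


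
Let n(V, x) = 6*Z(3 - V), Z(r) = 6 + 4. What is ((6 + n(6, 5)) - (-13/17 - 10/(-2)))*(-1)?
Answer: -1050/17 ≈ -61.765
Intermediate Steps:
Z(r) = 10
n(V, x) = 60 (n(V, x) = 6*10 = 60)
((6 + n(6, 5)) - (-13/17 - 10/(-2)))*(-1) = ((6 + 60) - (-13/17 - 10/(-2)))*(-1) = (66 - (-13*1/17 - 10*(-½)))*(-1) = (66 - (-13/17 + 5))*(-1) = (66 - 1*72/17)*(-1) = (66 - 72/17)*(-1) = (1050/17)*(-1) = -1050/17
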